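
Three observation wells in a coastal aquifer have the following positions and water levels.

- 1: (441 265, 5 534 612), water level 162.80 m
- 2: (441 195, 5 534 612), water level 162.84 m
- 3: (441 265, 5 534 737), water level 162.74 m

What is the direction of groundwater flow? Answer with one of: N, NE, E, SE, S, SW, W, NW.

∂h/∂x = (162.84 − 162.80) / (441195 − 441265) = -0.0005714
∂h/∂y = (162.74 − 162.80) / (5534737 − 5534612) = -0.0004800
Flow = −∇h = (+0.0005714 east, +0.0004800 north), which points northeast.

NE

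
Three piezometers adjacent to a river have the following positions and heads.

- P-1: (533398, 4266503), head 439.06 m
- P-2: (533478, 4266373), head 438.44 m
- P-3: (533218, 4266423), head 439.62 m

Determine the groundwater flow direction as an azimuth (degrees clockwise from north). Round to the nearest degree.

119°

Differences from P-1: to P-2 (Δx, Δy, Δh) = (80, -130, -0.62); to P-3 = (-180, -80, +0.56).
Solve a·Δx + b·Δy = Δh: det = 80·(-80) − (-180)·(-130) = -29800.
∂h/∂x = [(-0.62)·(-80) − (+0.56)·(-130)] / -29800 = -0.004107
∂h/∂y = [80·(+0.56) − (-180)·(-0.62)] / -29800 = +0.002242
Flow direction (−∇h) has components (+0.004107 E, -0.002242 N).
Azimuth = atan2(E, N) = atan2(+0.004107, -0.002242) = 118.6° ≈ 119°.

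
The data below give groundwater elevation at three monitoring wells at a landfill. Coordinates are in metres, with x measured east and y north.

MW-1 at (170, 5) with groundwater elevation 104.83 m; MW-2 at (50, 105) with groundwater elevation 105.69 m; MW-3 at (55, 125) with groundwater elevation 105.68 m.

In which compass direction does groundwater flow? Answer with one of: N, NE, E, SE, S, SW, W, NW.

Taking MW-1 as reference: MW-2−MW-1 = (-120, 100, +0.86); MW-3−MW-1 = (-115, 120, +0.85).
Determinant of the coordinate differences = (-120)·120 − (-115)·100 = -2900.
∂h/∂x = [(+0.86)·120 − (+0.85)·100] / -2900 = -0.006276
∂h/∂y = [(-120)·(+0.85) − (-115)·(+0.86)] / -2900 = +0.001069
Flow = −∇h = (+0.006276 east, -0.001069 north), which points east.

E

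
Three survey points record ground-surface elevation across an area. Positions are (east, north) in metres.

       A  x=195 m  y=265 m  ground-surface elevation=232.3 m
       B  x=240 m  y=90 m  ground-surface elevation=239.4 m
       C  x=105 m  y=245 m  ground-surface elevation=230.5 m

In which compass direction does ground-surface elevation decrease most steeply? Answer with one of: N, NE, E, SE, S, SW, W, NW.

With z = a·x + b·y + c and A as origin, the differences give:
  45·a + (-175)·b = +7.1
  (-90)·a + (-20)·b = -1.8
Eliminate b (×(-20) and ×(-175), subtract): -16650·a = -457.00 → a = ∂z/∂x = +0.02745
Back-substitute: b = ∂z/∂y = -0.03351.
Steepest decrease is along −∇f = (-0.02745 E, +0.03351 N) → northwest.

NW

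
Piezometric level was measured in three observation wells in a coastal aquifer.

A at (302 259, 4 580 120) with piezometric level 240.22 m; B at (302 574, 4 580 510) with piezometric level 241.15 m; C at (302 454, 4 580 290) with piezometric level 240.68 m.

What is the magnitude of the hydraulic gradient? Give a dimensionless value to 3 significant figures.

Differences from A: to B (Δx, Δy, Δh) = (315, 390, +0.93); to C = (195, 170, +0.46).
Determinant of the coordinate differences = 315·170 − 195·390 = -22500.
∂h/∂x = [(+0.93)·170 − (+0.46)·390] / -22500 = +0.0009467
∂h/∂y = [315·(+0.46) − 195·(+0.93)] / -22500 = +0.001620
|∇h| = √(0.0009467² + 0.001620²) = 0.001876

0.00188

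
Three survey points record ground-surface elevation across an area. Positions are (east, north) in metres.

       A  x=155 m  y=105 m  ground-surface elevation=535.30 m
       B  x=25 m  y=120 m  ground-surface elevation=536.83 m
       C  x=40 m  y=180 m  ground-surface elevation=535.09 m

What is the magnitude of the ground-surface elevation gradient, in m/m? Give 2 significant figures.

Taking A as reference: B−A = (-130, 15, +1.53); C−A = (-115, 75, -0.21).
Determinant of the coordinate differences = (-130)·75 − (-115)·15 = -8025.
∂z/∂x = [(+1.53)·75 − (-0.21)·15] / -8025 = -0.01469
∂z/∂y = [(-130)·(-0.21) − (-115)·(+1.53)] / -8025 = -0.02533
|∇f| = √(-0.01469² + -0.02533²) = 0.02928 m/m

0.029 m/m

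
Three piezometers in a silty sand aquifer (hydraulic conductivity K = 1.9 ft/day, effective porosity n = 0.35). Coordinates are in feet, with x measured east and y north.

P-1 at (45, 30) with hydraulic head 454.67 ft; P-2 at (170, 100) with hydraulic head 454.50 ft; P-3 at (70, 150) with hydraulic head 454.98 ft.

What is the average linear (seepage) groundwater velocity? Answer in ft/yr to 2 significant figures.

9.0 ft/yr

Taking P-1 as reference: P-2−P-1 = (125, 70, -0.17); P-3−P-1 = (25, 120, +0.31).
Determinant of the coordinate differences = 125·120 − 25·70 = 13250.
∂h/∂x = [(-0.17)·120 − (+0.31)·70] / 13250 = -0.003177
∂h/∂y = [125·(+0.31) − 25·(-0.17)] / 13250 = +0.003245
|∇h| = √(-0.003177² + 0.003245²) = 0.004541
Seepage velocity v = K·i/n = 1.9 × 0.004541 / 0.35 = 0.02465 ft/day = 9.003 ft/yr.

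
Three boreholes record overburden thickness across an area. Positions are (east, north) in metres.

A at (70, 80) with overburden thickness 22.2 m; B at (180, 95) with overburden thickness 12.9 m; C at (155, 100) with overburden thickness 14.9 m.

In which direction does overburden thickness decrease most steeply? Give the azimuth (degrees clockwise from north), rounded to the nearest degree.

Differences from A: to B (Δx, Δy, Δh) = (110, 15, -9.3); to C = (85, 20, -7.3).
Solve a·Δx + b·Δy = Δd: det = 110·20 − 85·15 = 925.
∂d/∂x = [(-9.3)·20 − (-7.3)·15] / 925 = -0.08270
∂d/∂y = [110·(-7.3) − 85·(-9.3)] / 925 = -0.01351
Steepest decrease is along −∇f: components (+0.08270 E, +0.01351 N).
Azimuth = atan2(+0.08270, +0.01351) = 80.7° ≈ 081°.

081°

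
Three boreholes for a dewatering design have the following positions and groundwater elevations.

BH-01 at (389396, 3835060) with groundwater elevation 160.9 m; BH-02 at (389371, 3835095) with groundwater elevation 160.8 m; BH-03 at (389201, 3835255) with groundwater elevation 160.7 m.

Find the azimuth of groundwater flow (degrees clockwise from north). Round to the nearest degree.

041°

Taking BH-01 as reference: BH-02−BH-01 = (-25, 35, -0.1); BH-03−BH-01 = (-195, 195, -0.2).
Determinant of the coordinate differences = (-25)·195 − (-195)·35 = 1950.
∂h/∂x = [(-0.1)·195 − (-0.2)·35] / 1950 = -0.006410
∂h/∂y = [(-25)·(-0.2) − (-195)·(-0.1)] / 1950 = -0.007436
Flow direction (−∇h) has components (+0.006410 E, +0.007436 N).
Azimuth = atan2(E, N) = atan2(+0.006410, +0.007436) = 40.8° ≈ 041°.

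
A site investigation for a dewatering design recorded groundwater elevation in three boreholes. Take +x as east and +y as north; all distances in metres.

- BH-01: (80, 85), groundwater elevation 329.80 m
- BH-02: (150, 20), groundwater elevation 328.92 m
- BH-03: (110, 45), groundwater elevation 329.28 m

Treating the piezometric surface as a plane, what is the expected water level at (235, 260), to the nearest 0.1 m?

Taking BH-01 as reference: BH-02−BH-01 = (70, -65, -0.88); BH-03−BH-01 = (30, -40, -0.52).
Solve a·Δx + b·Δy = Δh: det = 70·(-40) − 30·(-65) = -850.
∂h/∂x = [(-0.88)·(-40) − (-0.52)·(-65)] / -850 = -0.001647
∂h/∂y = [70·(-0.52) − 30·(-0.88)] / -850 = +0.01176
h(235, 260) = 329.80 + (-0.001647)·(155) + (+0.01176)·(175) = 329.80 -0.255 +2.059 = 331.604 m.

331.6 m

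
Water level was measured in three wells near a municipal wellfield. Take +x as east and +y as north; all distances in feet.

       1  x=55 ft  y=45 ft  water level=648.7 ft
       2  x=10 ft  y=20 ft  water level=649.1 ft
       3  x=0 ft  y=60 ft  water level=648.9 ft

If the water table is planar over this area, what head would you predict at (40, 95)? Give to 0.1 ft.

Taking 1 as reference: 2−1 = (-45, -25, +0.4); 3−1 = (-55, 15, +0.2).
Determinant of the coordinate differences = (-45)·15 − (-55)·(-25) = -2050.
∂h/∂x = [(+0.4)·15 − (+0.2)·(-25)] / -2050 = -0.005366
∂h/∂y = [(-45)·(+0.2) − (-55)·(+0.4)] / -2050 = -0.006341
h(40, 95) = 648.7 + (-0.005366)·(-15) + (-0.006341)·(50) = 648.7 +0.080 -0.317 = 648.463 ft.

648.5 ft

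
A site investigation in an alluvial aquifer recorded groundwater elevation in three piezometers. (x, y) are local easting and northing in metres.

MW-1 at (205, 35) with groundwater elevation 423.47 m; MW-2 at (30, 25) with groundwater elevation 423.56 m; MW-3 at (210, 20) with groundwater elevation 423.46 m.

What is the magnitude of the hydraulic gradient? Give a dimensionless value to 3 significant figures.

Differences from MW-1: to MW-2 (Δx, Δy, Δh) = (-175, -10, +0.09); to MW-3 = (5, -15, -0.01).
Solve a·Δx + b·Δy = Δh: det = (-175)·(-15) − 5·(-10) = 2675.
∂h/∂x = [(+0.09)·(-15) − (-0.01)·(-10)] / 2675 = -0.0005421
∂h/∂y = [(-175)·(-0.01) − 5·(+0.09)] / 2675 = +0.0004860
|∇h| = √(-0.0005421² + 0.0004860²) = 0.0007281

0.000728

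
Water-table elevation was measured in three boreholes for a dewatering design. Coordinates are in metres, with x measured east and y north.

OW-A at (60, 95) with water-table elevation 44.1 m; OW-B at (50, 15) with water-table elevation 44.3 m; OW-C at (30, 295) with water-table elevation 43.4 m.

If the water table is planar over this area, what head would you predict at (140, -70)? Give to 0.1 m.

Taking OW-A as reference: OW-B−OW-A = (-10, -80, +0.2); OW-C−OW-A = (-30, 200, -0.7).
Determinant of the coordinate differences = (-10)·200 − (-30)·(-80) = -4400.
∂h/∂x = [(+0.2)·200 − (-0.7)·(-80)] / -4400 = +0.003636
∂h/∂y = [(-10)·(-0.7) − (-30)·(+0.2)] / -4400 = -0.002955
h(140, -70) = 44.1 + (+0.003636)·(80) + (-0.002955)·(-165) = 44.1 +0.291 +0.487 = 44.878 m.

44.9 m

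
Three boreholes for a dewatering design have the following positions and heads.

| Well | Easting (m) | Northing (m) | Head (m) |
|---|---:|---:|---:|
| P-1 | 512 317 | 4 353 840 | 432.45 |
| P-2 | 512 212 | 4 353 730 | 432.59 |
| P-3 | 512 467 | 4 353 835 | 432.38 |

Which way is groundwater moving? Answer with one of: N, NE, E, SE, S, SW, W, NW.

NE

With h = a·x + b·y + c and P-1 as origin, the differences give:
  (-105)·a + (-110)·b = +0.14
  150·a + (-5)·b = -0.07
Eliminate b (×(-5) and ×(-110), subtract): 17025·a = -8.400 → a = ∂h/∂x = -0.0004934
Back-substitute: b = ∂h/∂y = -0.0008018.
Flow = −∇h = (+0.0004934 east, +0.0008018 north), which points northeast.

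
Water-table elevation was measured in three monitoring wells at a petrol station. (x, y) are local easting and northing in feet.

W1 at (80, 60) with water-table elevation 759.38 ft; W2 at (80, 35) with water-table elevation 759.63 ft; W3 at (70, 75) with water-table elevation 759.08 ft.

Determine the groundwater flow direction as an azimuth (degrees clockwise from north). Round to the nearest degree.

With h = a·x + b·y + c and W1 as origin, the differences give:
  0·a + (-25)·b = +0.25
  (-10)·a + 15·b = -0.30
Eliminate b (×15 and ×(-25), subtract): -250·a = -3.750 → a = ∂h/∂x = +0.01500
Back-substitute: b = ∂h/∂y = -0.01000.
Flow direction (−∇h) has components (-0.01500 E, +0.01000 N).
Azimuth = atan2(E, N) = atan2(-0.01500, +0.01000) = 303.7° ≈ 304°.

304°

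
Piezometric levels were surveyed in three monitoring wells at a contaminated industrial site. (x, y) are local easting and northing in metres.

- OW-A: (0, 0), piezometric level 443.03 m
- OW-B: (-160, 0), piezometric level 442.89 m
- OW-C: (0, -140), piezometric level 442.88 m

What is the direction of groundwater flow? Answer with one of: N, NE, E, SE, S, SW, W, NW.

SW

∂h/∂x = (442.89 − 443.03) / (-160 − 0) = +0.0008750
∂h/∂y = (442.88 − 443.03) / (-140 − 0) = +0.001071
Flow = −∇h = (-0.0008750 east, -0.001071 north), which points southwest.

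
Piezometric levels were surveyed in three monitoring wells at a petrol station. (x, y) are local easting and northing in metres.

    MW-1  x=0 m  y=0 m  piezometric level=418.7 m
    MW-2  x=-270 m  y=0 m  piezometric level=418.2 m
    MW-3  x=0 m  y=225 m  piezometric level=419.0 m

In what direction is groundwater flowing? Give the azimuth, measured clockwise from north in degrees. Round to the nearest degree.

234°

∂h/∂x = (418.2 − 418.7) / (-270 − 0) = +0.001852
∂h/∂y = (419.0 − 418.7) / (225 − 0) = +0.001333
Flow direction (−∇h) has components (-0.001852 E, -0.001333 N).
Azimuth = atan2(E, N) = atan2(-0.001852, -0.001333) = 234.2° ≈ 234°.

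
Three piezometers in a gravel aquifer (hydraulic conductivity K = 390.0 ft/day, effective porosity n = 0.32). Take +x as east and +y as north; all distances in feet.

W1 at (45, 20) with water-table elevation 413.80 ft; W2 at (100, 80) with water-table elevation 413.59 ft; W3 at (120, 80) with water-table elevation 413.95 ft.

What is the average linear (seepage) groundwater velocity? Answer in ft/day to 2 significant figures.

Differences from W1: to W2 (Δx, Δy, Δh) = (55, 60, -0.21); to W3 = (75, 60, +0.15).
Solve a·Δx + b·Δy = Δh: det = 55·60 − 75·60 = -1200.
∂h/∂x = [(-0.21)·60 − (+0.15)·60] / -1200 = +0.01800
∂h/∂y = [55·(+0.15) − 75·(-0.21)] / -1200 = -0.02000
|∇h| = √(0.01800² + -0.02000²) = 0.02691
Seepage velocity v = K·i/n = 390.0 × 0.02691 / 0.32 = 32.8 ft/day.

33 ft/day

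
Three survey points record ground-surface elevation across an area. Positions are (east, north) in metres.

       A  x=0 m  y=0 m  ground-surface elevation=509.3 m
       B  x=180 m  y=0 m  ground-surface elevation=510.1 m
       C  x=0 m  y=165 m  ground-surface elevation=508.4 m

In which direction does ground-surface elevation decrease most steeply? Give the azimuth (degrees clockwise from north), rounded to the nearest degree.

321°

∂z/∂x = (510.1 − 509.3) / (180 − 0) = +0.004444
∂z/∂y = (508.4 − 509.3) / (165 − 0) = -0.005455
Steepest decrease is along −∇f: components (-0.004444 E, +0.005455 N).
Azimuth = atan2(-0.004444, +0.005455) = 320.8° ≈ 321°.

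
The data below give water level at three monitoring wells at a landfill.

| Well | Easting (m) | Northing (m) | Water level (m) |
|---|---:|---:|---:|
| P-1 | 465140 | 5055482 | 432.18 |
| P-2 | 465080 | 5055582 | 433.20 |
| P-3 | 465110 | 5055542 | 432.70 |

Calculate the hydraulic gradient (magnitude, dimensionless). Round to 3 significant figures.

Differences from P-1: to P-2 (Δx, Δy, Δh) = (-60, 100, +1.02); to P-3 = (-30, 60, +0.52).
Determinant of the coordinate differences = (-60)·60 − (-30)·100 = -600.
∂h/∂x = [(+1.02)·60 − (+0.52)·100] / -600 = -0.01533
∂h/∂y = [(-60)·(+0.52) − (-30)·(+1.02)] / -600 = +0.0010000
|∇h| = √(-0.01533² + 0.0010000²) = 0.01536

0.0154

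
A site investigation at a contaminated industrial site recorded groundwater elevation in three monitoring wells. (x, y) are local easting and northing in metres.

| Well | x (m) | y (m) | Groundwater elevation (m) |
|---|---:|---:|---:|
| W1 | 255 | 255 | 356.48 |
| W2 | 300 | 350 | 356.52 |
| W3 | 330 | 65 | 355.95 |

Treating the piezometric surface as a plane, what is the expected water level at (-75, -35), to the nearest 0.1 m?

With h = a·x + b·y + c and W1 as origin, the differences give:
  45·a + 95·b = +0.04
  75·a + (-190)·b = -0.53
Eliminate b (×(-190) and ×95, subtract): -15675·a = 42.750 → a = ∂h/∂x = -0.002727
Back-substitute: b = ∂h/∂y = +0.001713.
h(-75, -35) = 356.48 + (-0.002727)·(-330) + (+0.001713)·(-290) = 356.48 +0.900 -0.497 = 356.883 m.

356.9 m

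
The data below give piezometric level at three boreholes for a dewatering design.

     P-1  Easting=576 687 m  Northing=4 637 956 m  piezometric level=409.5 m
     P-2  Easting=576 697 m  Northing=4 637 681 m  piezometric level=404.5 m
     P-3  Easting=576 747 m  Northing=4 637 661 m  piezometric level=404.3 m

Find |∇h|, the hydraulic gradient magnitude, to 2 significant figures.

0.019

With h = a·x + b·y + c and P-1 as origin, the differences give:
  10·a + (-275)·b = -5.0
  60·a + (-295)·b = -5.2
Eliminate b (×(-295) and ×(-275), subtract): 13550·a = 45.00 → a = ∂h/∂x = +0.003321
Back-substitute: b = ∂h/∂y = +0.01830.
|∇h| = √(0.003321² + 0.01830²) = 0.0186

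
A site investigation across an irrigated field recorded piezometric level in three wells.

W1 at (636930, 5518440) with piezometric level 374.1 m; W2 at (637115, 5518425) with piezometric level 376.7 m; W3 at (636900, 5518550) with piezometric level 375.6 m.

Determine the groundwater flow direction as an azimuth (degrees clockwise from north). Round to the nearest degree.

221°

Differences from W1: to W2 (Δx, Δy, Δh) = (185, -15, +2.6); to W3 = (-30, 110, +1.5).
Determinant of the coordinate differences = 185·110 − (-30)·(-15) = 19900.
∂h/∂x = [(+2.6)·110 − (+1.5)·(-15)] / 19900 = +0.01550
∂h/∂y = [185·(+1.5) − (-30)·(+2.6)] / 19900 = +0.01786
Flow direction (−∇h) has components (-0.01550 E, -0.01786 N).
Azimuth = atan2(E, N) = atan2(-0.01550, -0.01786) = 221.0° ≈ 221°.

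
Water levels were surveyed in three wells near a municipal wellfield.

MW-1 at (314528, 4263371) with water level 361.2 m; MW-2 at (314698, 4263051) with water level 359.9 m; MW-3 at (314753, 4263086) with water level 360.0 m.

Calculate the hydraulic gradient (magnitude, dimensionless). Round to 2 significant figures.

Taking MW-1 as reference: MW-2−MW-1 = (170, -320, -1.3); MW-3−MW-1 = (225, -285, -1.2).
Determinant of the coordinate differences = 170·(-285) − 225·(-320) = 23550.
∂h/∂x = [(-1.3)·(-285) − (-1.2)·(-320)] / 23550 = -0.0005732
∂h/∂y = [170·(-1.2) − 225·(-1.3)] / 23550 = +0.003758
|∇h| = √(-0.0005732² + 0.003758²) = 0.003801

0.0038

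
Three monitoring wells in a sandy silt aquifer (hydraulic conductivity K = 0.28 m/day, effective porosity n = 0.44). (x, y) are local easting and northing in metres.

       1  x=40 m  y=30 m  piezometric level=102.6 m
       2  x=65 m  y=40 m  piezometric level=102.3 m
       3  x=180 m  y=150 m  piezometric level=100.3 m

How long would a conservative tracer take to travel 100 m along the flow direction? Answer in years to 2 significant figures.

34 years

Differences from 1: to 2 (Δx, Δy, Δh) = (25, 10, -0.3); to 3 = (140, 120, -2.3).
Solve a·Δx + b·Δy = Δh: det = 25·120 − 140·10 = 1600.
∂h/∂x = [(-0.3)·120 − (-2.3)·10] / 1600 = -0.008125
∂h/∂y = [25·(-2.3) − 140·(-0.3)] / 1600 = -0.009688
|∇h| = √(-0.008125² + -0.009688²) = 0.01264
Seepage velocity v = K·i/n = 0.28 × 0.01264 / 0.44 = 0.008044 m/day.
t = 100 / 0.008044 = 1.243e+04 days = 34 years.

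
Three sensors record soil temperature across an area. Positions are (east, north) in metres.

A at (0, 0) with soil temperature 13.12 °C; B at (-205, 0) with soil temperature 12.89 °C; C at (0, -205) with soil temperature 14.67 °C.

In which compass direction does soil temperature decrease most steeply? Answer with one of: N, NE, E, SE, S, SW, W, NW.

N

∂T/∂x = (12.89 − 13.12) / (-205 − 0) = +0.001122
∂T/∂y = (14.67 − 13.12) / (-205 − 0) = -0.007561
Steepest decrease is along −∇f = (-0.001122 E, +0.007561 N) → north.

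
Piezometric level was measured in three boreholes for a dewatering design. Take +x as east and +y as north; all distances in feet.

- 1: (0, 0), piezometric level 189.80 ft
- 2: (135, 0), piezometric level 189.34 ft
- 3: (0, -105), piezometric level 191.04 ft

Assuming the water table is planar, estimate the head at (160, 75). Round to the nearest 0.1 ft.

188.4 ft

∂h/∂x = (189.34 − 189.80) / (135 − 0) = -0.003407
∂h/∂y = (191.04 − 189.80) / (-105 − 0) = -0.01181
h(160, 75) = 189.80 + (-0.003407)·(160) + (-0.01181)·(75) = 189.80 -0.545 -0.886 = 188.369 ft.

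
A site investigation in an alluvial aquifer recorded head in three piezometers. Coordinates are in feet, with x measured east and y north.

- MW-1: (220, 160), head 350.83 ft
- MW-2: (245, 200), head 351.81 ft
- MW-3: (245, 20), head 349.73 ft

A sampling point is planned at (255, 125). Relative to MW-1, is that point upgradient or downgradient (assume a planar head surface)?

upgradient

Three-point gradient (reference MW-1): Δ to MW-2 = (25, 40, +0.98), Δ to MW-3 = (25, -140, -1.10).
∂h/∂x = +0.02071, ∂h/∂y = +0.01156 (det = -4500).
Head at (255, 125) = 350.83 + (+0.02071)·(35) + (+0.01156)·(-35) = 351.15 ft.
That is higher than the 350.83 ft at MW-1, so the point is upgradient.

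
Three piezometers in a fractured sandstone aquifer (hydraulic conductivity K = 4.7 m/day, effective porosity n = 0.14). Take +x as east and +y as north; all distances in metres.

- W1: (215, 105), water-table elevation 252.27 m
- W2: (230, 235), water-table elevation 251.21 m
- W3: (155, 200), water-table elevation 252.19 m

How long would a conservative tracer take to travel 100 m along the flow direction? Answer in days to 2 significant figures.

250 days

Three-point gradient (reference W1): Δ to W2 = (15, 130, -1.06), Δ to W3 = (-60, 95, -0.08).
∂h/∂x = -0.009789, ∂h/∂y = -0.007024 (det = 9225).
|∇h| = √(-0.009789² + -0.007024²) = 0.01205
Seepage velocity v = K·i/n = 4.7 × 0.01205 / 0.14 = 0.4045 m/day.
t = 100 / 0.4045 = 247.2 days.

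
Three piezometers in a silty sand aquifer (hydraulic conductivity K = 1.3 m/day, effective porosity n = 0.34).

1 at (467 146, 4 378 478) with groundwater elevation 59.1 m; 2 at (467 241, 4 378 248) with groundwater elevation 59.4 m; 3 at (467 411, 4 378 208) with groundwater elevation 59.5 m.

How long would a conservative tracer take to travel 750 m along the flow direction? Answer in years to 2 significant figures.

440 years

Differences from 1: to 2 (Δx, Δy, Δh) = (95, -230, +0.3); to 3 = (265, -270, +0.4).
Determinant of the coordinate differences = 95·(-270) − 265·(-230) = 35300.
∂h/∂x = [(+0.3)·(-270) − (+0.4)·(-230)] / 35300 = +0.0003116
∂h/∂y = [95·(+0.4) − 265·(+0.3)] / 35300 = -0.001176
|∇h| = √(0.0003116² + -0.001176²) = 0.001217
Seepage velocity v = K·i/n = 1.3 × 0.001217 / 0.34 = 0.004653 m/day.
t = 750 / 0.004653 = 1.612e+05 days = 441 years.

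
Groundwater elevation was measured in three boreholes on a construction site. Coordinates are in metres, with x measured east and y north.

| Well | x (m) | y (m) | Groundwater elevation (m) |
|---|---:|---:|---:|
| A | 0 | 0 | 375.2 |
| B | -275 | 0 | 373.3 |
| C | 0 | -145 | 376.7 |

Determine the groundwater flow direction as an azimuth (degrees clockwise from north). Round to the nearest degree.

326°

∂h/∂x = (373.3 − 375.2) / (-275 − 0) = +0.006909
∂h/∂y = (376.7 − 375.2) / (-145 − 0) = -0.01034
Flow direction (−∇h) has components (-0.006909 E, +0.01034 N).
Azimuth = atan2(E, N) = atan2(-0.006909, +0.01034) = 326.3° ≈ 326°.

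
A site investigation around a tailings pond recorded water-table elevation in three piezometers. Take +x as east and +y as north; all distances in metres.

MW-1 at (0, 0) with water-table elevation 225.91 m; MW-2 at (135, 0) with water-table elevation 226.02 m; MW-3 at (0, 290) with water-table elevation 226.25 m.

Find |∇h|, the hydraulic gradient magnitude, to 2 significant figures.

0.0014

∂h/∂x = (226.02 − 225.91) / (135 − 0) = +0.0008148
∂h/∂y = (226.25 − 225.91) / (290 − 0) = +0.001172
|∇h| = √(0.0008148² + 0.001172²) = 0.001427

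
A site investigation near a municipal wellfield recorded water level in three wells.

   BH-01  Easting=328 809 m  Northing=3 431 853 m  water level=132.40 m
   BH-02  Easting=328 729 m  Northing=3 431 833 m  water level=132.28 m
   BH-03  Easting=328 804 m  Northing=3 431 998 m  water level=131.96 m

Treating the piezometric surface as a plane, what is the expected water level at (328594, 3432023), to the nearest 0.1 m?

With h = a·x + b·y + c and BH-01 as origin, the differences give:
  (-80)·a + (-20)·b = -0.12
  (-5)·a + 145·b = -0.44
Eliminate b (×145 and ×(-20), subtract): -11700·a = -26.200 → a = ∂h/∂x = +0.002239
Back-substitute: b = ∂h/∂y = -0.002957.
h(328594, 3432023) = 132.40 + (+0.002239)·(-215) + (-0.002957)·(170) = 132.40 -0.481 -0.503 = 131.416 m.

131.4 m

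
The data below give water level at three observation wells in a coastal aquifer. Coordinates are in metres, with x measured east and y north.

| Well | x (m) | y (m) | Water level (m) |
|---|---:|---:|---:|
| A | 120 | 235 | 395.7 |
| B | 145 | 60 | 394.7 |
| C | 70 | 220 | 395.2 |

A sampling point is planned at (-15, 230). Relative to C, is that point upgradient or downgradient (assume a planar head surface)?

downgradient

Differences from A: to B (Δx, Δy, Δh) = (25, -175, -1.0); to C = (-50, -15, -0.5).
Solve a·Δx + b·Δy = Δh: det = 25·(-15) − (-50)·(-175) = -9125.
∂h/∂x = [(-1.0)·(-15) − (-0.5)·(-175)] / -9125 = +0.007945
∂h/∂y = [25·(-0.5) − (-50)·(-1.0)] / -9125 = +0.006849
Head at (-15, 230) = 395.7 + (+0.007945)·(-135) + (+0.006849)·(-5) = 394.59 m.
That is lower than the 395.2 m at C, so the point is downgradient.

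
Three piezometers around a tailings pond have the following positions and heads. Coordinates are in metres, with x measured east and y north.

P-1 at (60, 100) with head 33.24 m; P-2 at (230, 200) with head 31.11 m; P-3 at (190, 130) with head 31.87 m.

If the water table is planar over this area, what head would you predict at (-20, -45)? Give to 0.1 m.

Taking P-1 as reference: P-2−P-1 = (170, 100, -2.13); P-3−P-1 = (130, 30, -1.37).
Solve a·Δx + b·Δy = Δh: det = 170·30 − 130·100 = -7900.
∂h/∂x = [(-2.13)·30 − (-1.37)·100] / -7900 = -0.009253
∂h/∂y = [170·(-1.37) − 130·(-2.13)] / -7900 = -0.005570
h(-20, -45) = 33.24 + (-0.009253)·(-80) + (-0.005570)·(-145) = 33.24 +0.740 +0.808 = 34.788 m.

34.8 m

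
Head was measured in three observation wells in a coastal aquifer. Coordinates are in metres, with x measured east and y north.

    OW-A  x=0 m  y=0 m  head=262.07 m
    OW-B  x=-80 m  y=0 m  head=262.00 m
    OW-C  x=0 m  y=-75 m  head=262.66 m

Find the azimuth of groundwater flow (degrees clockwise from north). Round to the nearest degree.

354°

∂h/∂x = (262.00 − 262.07) / (-80 − 0) = +0.0008750
∂h/∂y = (262.66 − 262.07) / (-75 − 0) = -0.007867
Flow direction (−∇h) has components (-0.0008750 E, +0.007867 N).
Azimuth = atan2(E, N) = atan2(-0.0008750, +0.007867) = 353.7° ≈ 354°.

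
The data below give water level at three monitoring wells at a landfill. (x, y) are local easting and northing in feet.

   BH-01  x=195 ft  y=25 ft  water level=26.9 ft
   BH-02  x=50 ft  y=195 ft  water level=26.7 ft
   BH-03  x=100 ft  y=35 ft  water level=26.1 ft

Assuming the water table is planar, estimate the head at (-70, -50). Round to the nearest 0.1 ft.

Differences from BH-01: to BH-02 (Δx, Δy, Δh) = (-145, 170, -0.2); to BH-03 = (-95, 10, -0.8).
Solve a·Δx + b·Δy = Δh: det = (-145)·10 − (-95)·170 = 14700.
∂h/∂x = [(-0.2)·10 − (-0.8)·170] / 14700 = +0.009116
∂h/∂y = [(-145)·(-0.8) − (-95)·(-0.2)] / 14700 = +0.006599
h(-70, -50) = 26.9 + (+0.009116)·(-265) + (+0.006599)·(-75) = 26.9 -2.416 -0.495 = 23.989 ft.

24.0 ft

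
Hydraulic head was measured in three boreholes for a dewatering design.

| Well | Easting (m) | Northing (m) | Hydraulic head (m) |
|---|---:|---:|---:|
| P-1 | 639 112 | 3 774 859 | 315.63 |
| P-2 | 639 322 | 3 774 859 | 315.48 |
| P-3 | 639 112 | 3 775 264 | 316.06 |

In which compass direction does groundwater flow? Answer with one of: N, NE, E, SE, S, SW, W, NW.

SE

∂h/∂x = (315.48 − 315.63) / (639322 − 639112) = -0.0007143
∂h/∂y = (316.06 − 315.63) / (3775264 − 3774859) = +0.001062
Flow = −∇h = (+0.0007143 east, -0.001062 north), which points southeast.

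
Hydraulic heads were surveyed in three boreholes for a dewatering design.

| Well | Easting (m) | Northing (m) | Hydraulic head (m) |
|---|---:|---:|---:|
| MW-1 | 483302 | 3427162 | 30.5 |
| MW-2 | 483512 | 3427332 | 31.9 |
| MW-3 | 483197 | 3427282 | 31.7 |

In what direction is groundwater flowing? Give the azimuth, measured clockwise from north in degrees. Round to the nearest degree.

Taking MW-1 as reference: MW-2−MW-1 = (210, 170, +1.4); MW-3−MW-1 = (-105, 120, +1.2).
Determinant of the coordinate differences = 210·120 − (-105)·170 = 43050.
∂h/∂x = [(+1.4)·120 − (+1.2)·170] / 43050 = -0.0008362
∂h/∂y = [210·(+1.2) − (-105)·(+1.4)] / 43050 = +0.009268
Flow direction (−∇h) has components (+0.0008362 E, -0.009268 N).
Azimuth = atan2(E, N) = atan2(+0.0008362, -0.009268) = 174.8° ≈ 175°.

175°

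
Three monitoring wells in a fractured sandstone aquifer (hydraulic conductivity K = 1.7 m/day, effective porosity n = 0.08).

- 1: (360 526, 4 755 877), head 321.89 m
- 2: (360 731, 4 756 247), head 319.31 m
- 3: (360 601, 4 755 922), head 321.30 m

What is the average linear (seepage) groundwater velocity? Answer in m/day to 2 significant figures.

With h = a·x + b·y + c and 1 as origin, the differences give:
  205·a + 370·b = -2.58
  75·a + 45·b = -0.59
Eliminate b (×45 and ×370, subtract): -18525·a = 102.200 → a = ∂h/∂x = -0.005517
Back-substitute: b = ∂h/∂y = -0.003916.
|∇h| = √(-0.005517² + -0.003916²) = 0.006766
Seepage velocity v = K·i/n = 1.7 × 0.006766 / 0.08 = 0.1438 m/day.

0.14 m/day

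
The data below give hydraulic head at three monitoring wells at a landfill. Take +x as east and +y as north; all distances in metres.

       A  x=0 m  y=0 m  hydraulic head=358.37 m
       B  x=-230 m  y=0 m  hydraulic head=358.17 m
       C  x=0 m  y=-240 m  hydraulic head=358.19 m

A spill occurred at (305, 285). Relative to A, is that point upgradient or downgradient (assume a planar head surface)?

∂h/∂x = (358.17 − 358.37) / (-230 − 0) = +0.0008696
∂h/∂y = (358.19 − 358.37) / (-240 − 0) = +0.0007500
Head at (305, 285) = 358.37 + (+0.0008696)·(305) + (+0.0007500)·(285) = 358.85 m.
That is higher than the 358.37 m at A, so the point is upgradient.

upgradient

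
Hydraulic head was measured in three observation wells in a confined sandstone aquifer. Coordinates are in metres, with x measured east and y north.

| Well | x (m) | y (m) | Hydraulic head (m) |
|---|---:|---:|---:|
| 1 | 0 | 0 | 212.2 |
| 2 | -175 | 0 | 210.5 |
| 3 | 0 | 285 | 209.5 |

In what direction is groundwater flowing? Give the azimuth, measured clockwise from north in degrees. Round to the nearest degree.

314°

∂h/∂x = (210.5 − 212.2) / (-175 − 0) = +0.009714
∂h/∂y = (209.5 − 212.2) / (285 − 0) = -0.009474
Flow direction (−∇h) has components (-0.009714 E, +0.009474 N).
Azimuth = atan2(E, N) = atan2(-0.009714, +0.009474) = 314.3° ≈ 314°.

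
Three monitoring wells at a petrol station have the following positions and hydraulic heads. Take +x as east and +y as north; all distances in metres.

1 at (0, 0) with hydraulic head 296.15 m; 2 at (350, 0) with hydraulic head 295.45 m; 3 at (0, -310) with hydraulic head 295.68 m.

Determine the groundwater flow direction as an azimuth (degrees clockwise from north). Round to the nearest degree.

127°

∂h/∂x = (295.45 − 296.15) / (350 − 0) = -0.002000
∂h/∂y = (295.68 − 296.15) / (-310 − 0) = +0.001516
Flow direction (−∇h) has components (+0.002000 E, -0.001516 N).
Azimuth = atan2(E, N) = atan2(+0.002000, -0.001516) = 127.2° ≈ 127°.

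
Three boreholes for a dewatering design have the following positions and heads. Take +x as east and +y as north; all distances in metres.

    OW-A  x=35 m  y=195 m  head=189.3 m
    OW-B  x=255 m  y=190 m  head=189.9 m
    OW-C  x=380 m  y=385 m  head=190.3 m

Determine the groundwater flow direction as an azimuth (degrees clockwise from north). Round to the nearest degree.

Three-point gradient (reference OW-A): Δ to OW-B = (220, -5, +0.6), Δ to OW-C = (345, 190, +1.0).
∂h/∂x = +0.002734, ∂h/∂y = +0.0002987 (det = 43525).
Flow direction (−∇h) has components (-0.002734 E, -0.0002987 N).
Azimuth = atan2(E, N) = atan2(-0.002734, -0.0002987) = 263.8° ≈ 264°.

264°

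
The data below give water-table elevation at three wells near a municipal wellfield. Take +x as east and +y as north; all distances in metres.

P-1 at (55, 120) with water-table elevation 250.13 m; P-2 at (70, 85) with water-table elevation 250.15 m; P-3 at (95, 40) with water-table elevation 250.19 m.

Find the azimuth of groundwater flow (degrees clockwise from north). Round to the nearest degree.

Taking P-1 as reference: P-2−P-1 = (15, -35, +0.02); P-3−P-1 = (40, -80, +0.06).
Determinant of the coordinate differences = 15·(-80) − 40·(-35) = 200.
∂h/∂x = [(+0.02)·(-80) − (+0.06)·(-35)] / 200 = +0.002500
∂h/∂y = [15·(+0.06) − 40·(+0.02)] / 200 = +0.0005000
Flow direction (−∇h) has components (-0.002500 E, -0.0005000 N).
Azimuth = atan2(E, N) = atan2(-0.002500, -0.0005000) = 258.7° ≈ 259°.

259°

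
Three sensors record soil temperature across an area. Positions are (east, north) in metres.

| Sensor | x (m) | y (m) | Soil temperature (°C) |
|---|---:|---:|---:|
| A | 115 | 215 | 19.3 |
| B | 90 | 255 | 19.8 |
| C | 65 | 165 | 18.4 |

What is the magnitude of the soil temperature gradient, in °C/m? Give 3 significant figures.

Taking A as reference: B−A = (-25, 40, +0.5); C−A = (-50, -50, -0.9).
Determinant of the coordinate differences = (-25)·(-50) − (-50)·40 = 3250.
∂T/∂x = [(+0.5)·(-50) − (-0.9)·40] / 3250 = +0.003385
∂T/∂y = [(-25)·(-0.9) − (-50)·(+0.5)] / 3250 = +0.01462
|∇f| = √(0.003385² + 0.01462²) = 0.01501 °C/m

0.0150 °C/m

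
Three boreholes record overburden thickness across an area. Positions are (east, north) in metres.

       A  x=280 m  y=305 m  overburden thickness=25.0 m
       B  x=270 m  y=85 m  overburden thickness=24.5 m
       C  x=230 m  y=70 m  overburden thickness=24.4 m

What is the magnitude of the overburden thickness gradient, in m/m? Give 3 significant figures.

Taking A as reference: B−A = (-10, -220, -0.5); C−A = (-50, -235, -0.6).
Solve a·Δx + b·Δy = Δd: det = (-10)·(-235) − (-50)·(-220) = -8650.
∂d/∂x = [(-0.5)·(-235) − (-0.6)·(-220)] / -8650 = +0.001676
∂d/∂y = [(-10)·(-0.6) − (-50)·(-0.5)] / -8650 = +0.002197
|∇f| = √(0.001676² + 0.002197²) = 0.002763 m/m

0.00276 m/m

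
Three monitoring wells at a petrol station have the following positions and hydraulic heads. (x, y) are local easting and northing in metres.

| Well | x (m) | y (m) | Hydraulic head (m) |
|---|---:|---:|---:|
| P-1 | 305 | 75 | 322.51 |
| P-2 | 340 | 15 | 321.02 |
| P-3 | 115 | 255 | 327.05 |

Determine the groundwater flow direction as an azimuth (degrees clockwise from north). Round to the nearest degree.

With h = a·x + b·y + c and P-1 as origin, the differences give:
  35·a + (-60)·b = -1.49
  (-190)·a + 180·b = +4.54
Eliminate b (×180 and ×(-60), subtract): -5100·a = 4.200 → a = ∂h/∂x = -0.0008235
Back-substitute: b = ∂h/∂y = +0.02435.
Flow direction (−∇h) has components (+0.0008235 E, -0.02435 N).
Azimuth = atan2(E, N) = atan2(+0.0008235, -0.02435) = 178.1° ≈ 178°.

178°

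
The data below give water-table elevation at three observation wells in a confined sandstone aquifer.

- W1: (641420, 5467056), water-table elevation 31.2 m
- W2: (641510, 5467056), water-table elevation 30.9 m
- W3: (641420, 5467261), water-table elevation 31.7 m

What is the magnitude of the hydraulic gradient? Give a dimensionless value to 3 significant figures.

∂h/∂x = (30.9 − 31.2) / (641510 − 641420) = -0.003333
∂h/∂y = (31.7 − 31.2) / (5467261 − 5467056) = +0.002439
|∇h| = √(-0.003333² + 0.002439²) = 0.00413

0.00413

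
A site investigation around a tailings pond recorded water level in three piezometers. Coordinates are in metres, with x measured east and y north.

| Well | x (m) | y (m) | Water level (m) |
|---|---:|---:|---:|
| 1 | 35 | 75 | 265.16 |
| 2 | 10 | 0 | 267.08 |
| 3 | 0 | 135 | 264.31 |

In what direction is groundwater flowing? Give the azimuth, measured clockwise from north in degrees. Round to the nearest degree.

With h = a·x + b·y + c and 1 as origin, the differences give:
  (-25)·a + (-75)·b = +1.92
  (-35)·a + 60·b = -0.85
Eliminate b (×60 and ×(-75), subtract): -4125·a = 51.450 → a = ∂h/∂x = -0.01247
Back-substitute: b = ∂h/∂y = -0.02144.
Flow direction (−∇h) has components (+0.01247 E, +0.02144 N).
Azimuth = atan2(E, N) = atan2(+0.01247, +0.02144) = 30.2° ≈ 030°.

030°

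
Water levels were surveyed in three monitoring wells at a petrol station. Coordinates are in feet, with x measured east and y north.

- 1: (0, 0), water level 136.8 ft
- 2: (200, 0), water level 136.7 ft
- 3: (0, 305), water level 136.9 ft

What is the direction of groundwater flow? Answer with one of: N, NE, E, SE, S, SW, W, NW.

∂h/∂x = (136.7 − 136.8) / (200 − 0) = -0.0005000
∂h/∂y = (136.9 − 136.8) / (305 − 0) = +0.0003279
Flow = −∇h = (+0.0005000 east, -0.0003279 north), which points southeast.

SE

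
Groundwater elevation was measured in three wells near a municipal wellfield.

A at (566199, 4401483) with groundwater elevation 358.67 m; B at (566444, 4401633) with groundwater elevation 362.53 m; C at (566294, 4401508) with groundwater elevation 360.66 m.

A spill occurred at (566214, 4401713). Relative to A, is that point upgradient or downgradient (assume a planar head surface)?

downgradient

Taking A as reference: B−A = (245, 150, +3.86); C−A = (95, 25, +1.99).
Solve a·Δx + b·Δy = Δh: det = 245·25 − 95·150 = -8125.
∂h/∂x = [(+3.86)·25 − (+1.99)·150] / -8125 = +0.02486
∂h/∂y = [245·(+1.99) − 95·(+3.86)] / -8125 = -0.01487
Head at (566214, 4401713) = 358.67 + (+0.02486)·(15) + (-0.01487)·(230) = 355.62 m.
That is lower than the 358.67 m at A, so the point is downgradient.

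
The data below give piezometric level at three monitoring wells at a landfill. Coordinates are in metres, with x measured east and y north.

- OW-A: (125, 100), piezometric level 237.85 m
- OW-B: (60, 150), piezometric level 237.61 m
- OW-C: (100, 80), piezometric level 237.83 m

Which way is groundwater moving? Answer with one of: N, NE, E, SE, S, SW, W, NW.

Taking OW-A as reference: OW-B−OW-A = (-65, 50, -0.24); OW-C−OW-A = (-25, -20, -0.02).
Solve a·Δx + b·Δy = Δh: det = (-65)·(-20) − (-25)·50 = 2550.
∂h/∂x = [(-0.24)·(-20) − (-0.02)·50] / 2550 = +0.002275
∂h/∂y = [(-65)·(-0.02) − (-25)·(-0.24)] / 2550 = -0.001843
Flow = −∇h = (-0.002275 east, +0.001843 north), which points northwest.

NW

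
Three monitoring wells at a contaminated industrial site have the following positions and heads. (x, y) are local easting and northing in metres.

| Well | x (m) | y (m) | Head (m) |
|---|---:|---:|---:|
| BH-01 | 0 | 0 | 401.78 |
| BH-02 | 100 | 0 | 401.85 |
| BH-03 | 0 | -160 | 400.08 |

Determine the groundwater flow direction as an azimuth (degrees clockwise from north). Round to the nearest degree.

184°

∂h/∂x = (401.85 − 401.78) / (100 − 0) = +0.0007000
∂h/∂y = (400.08 − 401.78) / (-160 − 0) = +0.01062
Flow direction (−∇h) has components (-0.0007000 E, -0.01062 N).
Azimuth = atan2(E, N) = atan2(-0.0007000, -0.01062) = 183.8° ≈ 184°.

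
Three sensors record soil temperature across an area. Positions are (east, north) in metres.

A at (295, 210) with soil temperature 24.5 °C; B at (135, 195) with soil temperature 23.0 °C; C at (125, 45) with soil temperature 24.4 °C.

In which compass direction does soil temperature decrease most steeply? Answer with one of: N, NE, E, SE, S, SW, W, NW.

Taking A as reference: B−A = (-160, -15, -1.5); C−A = (-170, -165, -0.1).
Determinant of the coordinate differences = (-160)·(-165) − (-170)·(-15) = 23850.
∂T/∂x = [(-1.5)·(-165) − (-0.1)·(-15)] / 23850 = +0.01031
∂T/∂y = [(-160)·(-0.1) − (-170)·(-1.5)] / 23850 = -0.01002
Steepest decrease is along −∇f = (-0.01031 E, +0.01002 N) → northwest.

NW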